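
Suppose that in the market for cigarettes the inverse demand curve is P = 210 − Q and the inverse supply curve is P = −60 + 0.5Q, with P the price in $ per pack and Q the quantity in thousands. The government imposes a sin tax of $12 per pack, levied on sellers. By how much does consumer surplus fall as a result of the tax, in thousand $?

Rewrite in direct form: Qd = 210 − P and Qs = 2P + 120.
Before the tax: set 210 − P = 2P + 120 → P* = $30, Q* = 180.
With the tax collected from sellers, supply shifts: Qs = 2(P − 12) + 120.
Solving gives Q = 172 with consumers paying $38 and sellers receiving $26 (the $12 wedge).
ΔCS is the trapezoid between Q = 172 and Q = 180 of height $8: ½ · (180 + 172) · 8 = $1408.

Consumer surplus falls by $1408 thousand.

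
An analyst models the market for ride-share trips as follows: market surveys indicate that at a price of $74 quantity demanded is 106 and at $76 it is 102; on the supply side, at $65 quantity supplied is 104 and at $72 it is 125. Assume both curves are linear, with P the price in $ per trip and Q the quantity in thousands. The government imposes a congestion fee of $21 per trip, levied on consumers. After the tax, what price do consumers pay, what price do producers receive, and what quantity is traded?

Consumers pay $81.6; producers receive $60.6; quantity = 90.8.

Demand slope: (102 − 106)/(76 − 74) = -2, so Qd = 254 − 2P.
Supply slope: (125 − 104)/(72 − 65) = 3, so Qs = 3P − 91.
Before the tax: set 254 − 2P = 3P − 91 → P* = $69, Q* = 116.
With the tax collected from consumers, demand (in seller-price terms) shifts: Qd = 254 − 2(P + 21).
Solving gives Q = 90.8 with consumers paying $81.6 and producers receiving $60.6 (the $21 wedge).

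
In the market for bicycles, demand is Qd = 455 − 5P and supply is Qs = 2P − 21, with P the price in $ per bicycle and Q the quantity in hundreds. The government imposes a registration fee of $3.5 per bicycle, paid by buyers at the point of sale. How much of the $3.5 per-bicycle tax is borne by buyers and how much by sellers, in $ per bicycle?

Without the tax, 455 − 5P = 2P − 21 gives 7P = 476, so P* = $68 and Q* = 115.
With the tax collected from buyers, demand (in seller-price terms) shifts: Qd = 455 − 5(P + 3.5).
New equilibrium: buyers pay $69, sellers receive $65.5, Q = 110. (Wedge: Pb − Ps = 3.5.)
Burden on buyers: $1; on sellers: $2.5. (They sum to $3.5.)
The less price-elastic side of the market bears the larger share of a per-unit tax.

Buyers bear $1 per bicycle; sellers bear $2.5 per bicycle.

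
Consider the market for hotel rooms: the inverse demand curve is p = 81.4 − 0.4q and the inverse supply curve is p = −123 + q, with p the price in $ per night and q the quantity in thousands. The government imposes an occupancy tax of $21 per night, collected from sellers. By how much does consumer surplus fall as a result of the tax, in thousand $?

Consumer surplus falls by $831 thousand.

Rewrite in direct form: qd = 203.5 − 2.5p and qs = p + 123.
Without the tax, 203.5 − 2.5p = p + 123 gives 3.5p = 80.5, so p* = $23 and q* = 146.
With the tax collected from sellers, supply shifts: qs = (p − 21) + 123.
New equilibrium: buyers pay $29, sellers receive $8, q = 131. (Wedge: pb − ps = 21.)
ΔCS is the trapezoid between Q = 131 and Q = 146 of height $6: ½ · (146 + 131) · 6 = $831.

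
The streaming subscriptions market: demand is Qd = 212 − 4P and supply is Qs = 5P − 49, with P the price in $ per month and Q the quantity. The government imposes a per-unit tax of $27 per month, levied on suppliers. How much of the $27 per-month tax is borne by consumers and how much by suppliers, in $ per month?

Consumers bear $15 per month; suppliers bear $12 per month.

Without the tax, 212 − 4P = 5P − 49 gives 9P = 261, so P* = $29 and Q* = 96.
With the tax collected from suppliers, supply shifts: Qs = 5(P − 27) − 49.
New equilibrium: consumers pay $44, suppliers receive $17, Q = 36. (Wedge: Pb − Ps = 27.)
Burden on consumers: $15; on suppliers: $12. (They sum to $27.)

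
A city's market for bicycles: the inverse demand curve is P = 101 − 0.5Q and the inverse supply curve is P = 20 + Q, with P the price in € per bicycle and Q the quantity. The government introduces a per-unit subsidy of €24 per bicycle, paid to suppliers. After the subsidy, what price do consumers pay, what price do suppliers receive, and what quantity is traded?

Rewrite in direct form: Qd = 202 − 2P and Qs = P − 20.
Without the subsidy, 202 − 2P = P − 20 gives 3P = 222, so P* = €74 and Q* = 54.
With a per-unit subsidy paid to suppliers, each receives P + 24 per unit sold, so supply becomes Qs = (P + 24) − 20.
Solving gives Q = 70 with consumers paying €66 and suppliers receiving €90 (the €24 wedge).

Consumers pay €66; suppliers receive €90; quantity = 70.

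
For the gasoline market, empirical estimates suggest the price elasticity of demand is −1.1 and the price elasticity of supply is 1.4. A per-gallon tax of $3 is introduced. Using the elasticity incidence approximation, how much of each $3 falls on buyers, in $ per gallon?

Buyers bear ≈ $1.68 per gallon.

Incidence ratio: buyers' share ≈ εs / (εs + |εd|) = 1.4 / (1.4 + 1.1) = 0.56.
So buyers bear ≈ 0.56 × $3 = $1.68; producers bear $1.32.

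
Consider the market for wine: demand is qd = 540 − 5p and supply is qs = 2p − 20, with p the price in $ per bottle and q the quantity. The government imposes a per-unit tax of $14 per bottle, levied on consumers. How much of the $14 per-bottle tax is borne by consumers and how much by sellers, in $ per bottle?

Before the tax: set 540 − 5p = 2p − 20 → p* = $80, q* = 140.
With the tax collected from consumers, demand (in seller-price terms) shifts: qd = 540 − 5(p + 14).
Solving gives q = 120 with consumers paying $84 and sellers receiving $70 (the $14 wedge).
Burden on consumers: $4; on sellers: $10. (They sum to $14.)
The less price-elastic side of the market bears the larger share of a per-unit tax.

Consumers bear $4 per bottle; sellers bear $10 per bottle.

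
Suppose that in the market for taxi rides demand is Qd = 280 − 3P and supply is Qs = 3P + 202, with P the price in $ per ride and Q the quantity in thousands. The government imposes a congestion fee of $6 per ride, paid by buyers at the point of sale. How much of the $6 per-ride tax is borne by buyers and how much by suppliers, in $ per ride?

Without the tax, 280 − 3P = 3P + 202 gives 6P = 78, so P* = $13 and Q* = 241.
With the tax collected from buyers, demand (in seller-price terms) shifts: Qd = 280 − 3(P + 6).
Solving gives Q = 232 with buyers paying $16 and suppliers receiving $10 (the $6 wedge).
Burden on buyers: $3; on suppliers: $3. (They sum to $6.)
The less price-elastic side of the market bears the larger share of a per-unit tax.

Buyers bear $3 per ride; suppliers bear $3 per ride.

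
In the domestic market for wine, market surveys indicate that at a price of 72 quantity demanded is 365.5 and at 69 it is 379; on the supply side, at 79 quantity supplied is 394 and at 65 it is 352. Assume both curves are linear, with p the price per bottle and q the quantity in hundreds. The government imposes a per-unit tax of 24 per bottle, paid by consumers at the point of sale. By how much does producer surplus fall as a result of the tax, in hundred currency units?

Producer surplus falls by 5016.96 hundred.

Demand slope: (379 − 365.5)/(69 − 72) = -4.5, so qd = 689.5 − 4.5p.
Supply slope: (352 − 394)/(65 − 79) = 3, so qs = 3p + 157.
Without the tax, 689.5 − 4.5p = 3p + 157 gives 7.5p = 532.5, so p* = 71 and q* = 370.
With the tax collected from consumers, demand (in seller-price terms) shifts: qd = 689.5 − 4.5(p + 24).
Solving gives q = 326.8 with consumers paying 80.6 and sellers receiving 56.6 (the 24 wedge).
ΔPS is the trapezoid between Q = 326.8 and Q = 370 of height 14.4: ½ · (370 + 326.8) · 14.4 = 5016.96.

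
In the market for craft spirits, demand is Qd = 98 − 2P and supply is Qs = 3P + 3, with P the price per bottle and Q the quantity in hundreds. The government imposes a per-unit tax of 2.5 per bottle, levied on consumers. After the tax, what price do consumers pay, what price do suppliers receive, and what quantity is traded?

Consumers pay 20.5; suppliers receive 18; quantity = 57.

Without the tax, 98 − 2P = 3P + 3 gives 5P = 95, so P* = 19 and Q* = 60.
With the tax collected from consumers, demand (in seller-price terms) shifts: Qd = 98 − 2(P + 2.5).
Solving gives Q = 57 with consumers paying 20.5 and suppliers receiving 18 (the 2.5 wedge).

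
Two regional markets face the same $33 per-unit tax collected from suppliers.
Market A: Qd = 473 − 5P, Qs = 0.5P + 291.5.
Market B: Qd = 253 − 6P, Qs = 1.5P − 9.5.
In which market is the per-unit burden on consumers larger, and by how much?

Market A: pre-tax P* = $33, Q* = 308; post-tax Q = 293; per-unit burden on consumers = $3.
Market B: pre-tax P* = $35, Q* = 43; post-tax Q = 3.4; per-unit burden on consumers = $6.6.
Difference: $3 vs $6.6 → market B is larger by $3.6.

Market B, by $3.6.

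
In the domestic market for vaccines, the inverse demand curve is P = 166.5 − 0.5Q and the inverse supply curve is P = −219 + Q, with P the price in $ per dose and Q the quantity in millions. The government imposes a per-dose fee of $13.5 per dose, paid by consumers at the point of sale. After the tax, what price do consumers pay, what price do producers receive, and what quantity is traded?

Consumers pay $42.5; producers receive $29; quantity = 248.

Inverting to Q(P) form: Qd = 333 − 2P; Qs = P + 219.
Before the tax: set 333 − 2P = P + 219 → P* = $38, Q* = 257.
With the tax collected from consumers, demand (in seller-price terms) shifts: Qd = 333 − 2(P + 13.5).
New equilibrium: consumers pay $42.5, producers receive $29, Q = 248. (Wedge: Pb − Ps = 13.5.)
The less price-elastic side of the market bears the larger share of a per-unit tax.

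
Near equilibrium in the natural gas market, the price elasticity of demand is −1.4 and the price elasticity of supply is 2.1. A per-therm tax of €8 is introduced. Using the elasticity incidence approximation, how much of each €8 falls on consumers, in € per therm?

Consumers bear ≈ €4.8 per therm.

Incidence ratio: consumers' share ≈ εs / (εs + |εd|) = 2.1 / (2.1 + 1.4) = 0.6.
So consumers bear ≈ 0.6 × €8 = €4.8; producers bear €3.2.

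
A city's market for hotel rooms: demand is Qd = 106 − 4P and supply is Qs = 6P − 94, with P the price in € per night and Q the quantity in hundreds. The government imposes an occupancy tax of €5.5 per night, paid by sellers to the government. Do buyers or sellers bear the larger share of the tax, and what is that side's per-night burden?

Buyers bear the larger share: €3.3 per night.

Before the tax: set 106 − 4P = 6P − 94 → P* = €20, Q* = 26.
With the tax collected from sellers, supply shifts: Qs = 6(P − 5.5) − 94.
New equilibrium: buyers pay €23.3, sellers receive €17.8, Q = 12.8. (Wedge: Pb − Ps = 5.5.)
Per-night burden: buyers €3.3, sellers €2.2.
Buyers take the larger share because demand is less price-elastic here (demand slope 4 vs supply slope 6).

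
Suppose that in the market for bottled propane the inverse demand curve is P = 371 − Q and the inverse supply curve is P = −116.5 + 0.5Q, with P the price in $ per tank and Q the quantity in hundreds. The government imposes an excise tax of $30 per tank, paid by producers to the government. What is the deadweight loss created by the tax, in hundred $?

Deadweight loss = $300 hundred.

Rewrite in direct form: Qd = 371 − P and Qs = 2P + 233.
Before the tax: set 371 − P = 2P + 233 → P* = $46, Q* = 325.
With the tax collected from producers, supply shifts: Qs = 2(P − 30) + 233.
Solving gives Q = 305 with buyers paying $66 and producers receiving $36 (the $30 wedge).
Quantity falls by |ΔQ| = |325 − 305| = 20.
DWL = ½ · t · |ΔQ| = ½ · 30 · 20 = $300.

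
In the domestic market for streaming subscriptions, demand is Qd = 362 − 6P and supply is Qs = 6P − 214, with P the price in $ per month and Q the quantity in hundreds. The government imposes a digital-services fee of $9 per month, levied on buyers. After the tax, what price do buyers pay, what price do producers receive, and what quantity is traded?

Buyers pay $52.5; producers receive $43.5; quantity = 47.

Before the tax: set 362 − 6P = 6P − 214 → P* = $48, Q* = 74.
With the tax collected from buyers, demand (in seller-price terms) shifts: Qd = 362 − 6(P + 9).
Solving gives Q = 47 with buyers paying $52.5 and producers receiving $43.5 (the $9 wedge).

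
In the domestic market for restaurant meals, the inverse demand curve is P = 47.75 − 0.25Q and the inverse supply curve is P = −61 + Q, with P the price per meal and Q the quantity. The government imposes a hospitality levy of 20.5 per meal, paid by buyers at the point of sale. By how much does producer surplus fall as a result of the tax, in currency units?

Inverting to Q(P) form: Qd = 191 − 4P; Qs = P + 61.
Without the tax, 191 − 4P = P + 61 gives 5P = 130, so P* = 26 and Q* = 87.
With the tax collected from buyers, demand (in seller-price terms) shifts: Qd = 191 − 4(P + 20.5).
Solving gives Q = 70.6 with buyers paying 30.1 and producers receiving 9.6 (the 20.5 wedge).
ΔPS is the trapezoid between Q = 70.6 and Q = 87 of height 16.4: ½ · (87 + 70.6) · 16.4 = 1292.32.

Producer surplus falls by 1292.32.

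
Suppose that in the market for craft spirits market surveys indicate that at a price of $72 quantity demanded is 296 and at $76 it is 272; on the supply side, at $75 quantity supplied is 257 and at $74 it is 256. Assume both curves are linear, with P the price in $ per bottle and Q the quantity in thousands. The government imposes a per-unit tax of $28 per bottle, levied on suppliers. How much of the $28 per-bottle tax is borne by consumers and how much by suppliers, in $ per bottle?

Demand slope: (272 − 296)/(76 − 72) = -6, so Qd = 728 − 6P.
Supply slope: (256 − 257)/(74 − 75) = 1, so Qs = P + 182.
Without the tax, 728 − 6P = P + 182 gives 7P = 546, so P* = $78 and Q* = 260.
With the tax collected from suppliers, supply shifts: Qs = (P − 28) + 182.
New equilibrium: consumers pay $82, suppliers receive $54, Q = 236. (Wedge: Pb − Ps = 28.)
Burden on consumers: $4; on suppliers: $24. (They sum to $28.)

Consumers bear $4 per bottle; suppliers bear $24 per bottle.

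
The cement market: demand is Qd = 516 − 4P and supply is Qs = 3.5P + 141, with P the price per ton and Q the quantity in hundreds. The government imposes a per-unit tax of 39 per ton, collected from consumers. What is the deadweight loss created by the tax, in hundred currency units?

Deadweight loss = 1419.6 hundred.

Before the tax: set 516 − 4P = 3.5P + 141 → P* = 50, Q* = 316.
With the tax collected from consumers, demand (in seller-price terms) shifts: Qd = 516 − 4(P + 39).
Solving gives Q = 243.2 with consumers paying 68.2 and suppliers receiving 29.2 (the 39 wedge).
Quantity falls by |ΔQ| = |316 − 243.2| = 72.8.
DWL = ½ · t · |ΔQ| = ½ · 39 · 72.8 = 1419.6.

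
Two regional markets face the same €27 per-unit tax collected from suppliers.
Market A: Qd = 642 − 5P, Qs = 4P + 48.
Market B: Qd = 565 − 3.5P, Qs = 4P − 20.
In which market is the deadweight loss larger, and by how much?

Market A: pre-tax P* = €66, Q* = 312; post-tax Q = 252; deadweight loss = €810.
Market B: pre-tax P* = €78, Q* = 292; post-tax Q = 241.6; deadweight loss = €680.4.
Difference: €810 vs €680.4 → market A is larger by €129.6.

Market A, by €129.6.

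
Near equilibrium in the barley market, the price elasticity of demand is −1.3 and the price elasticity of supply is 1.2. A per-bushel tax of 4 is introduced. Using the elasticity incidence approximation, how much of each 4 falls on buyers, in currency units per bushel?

Buyers bear ≈ 1.92 per bushel.

Incidence ratio: buyers' share ≈ εs / (εs + |εd|) = 1.2 / (1.2 + 1.3) = 0.48.
So buyers bear ≈ 0.48 × 4 = 1.92; suppliers bear 2.08.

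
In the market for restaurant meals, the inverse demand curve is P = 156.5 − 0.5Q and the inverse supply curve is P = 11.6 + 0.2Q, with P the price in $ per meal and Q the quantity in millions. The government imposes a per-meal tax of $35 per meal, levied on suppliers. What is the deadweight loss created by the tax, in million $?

Deadweight loss = $875 million.

Rewrite in direct form: Qd = 313 − 2P and Qs = 5P − 58.
Without the tax, 313 − 2P = 5P − 58 gives 7P = 371, so P* = $53 and Q* = 207.
With the tax collected from suppliers, supply shifts: Qs = 5(P − 35) − 58.
Solving gives Q = 157 with buyers paying $78 and suppliers receiving $43 (the $35 wedge).
Quantity falls by |ΔQ| = |207 − 157| = 50.
DWL = ½ · t · |ΔQ| = ½ · 35 · 50 = $875.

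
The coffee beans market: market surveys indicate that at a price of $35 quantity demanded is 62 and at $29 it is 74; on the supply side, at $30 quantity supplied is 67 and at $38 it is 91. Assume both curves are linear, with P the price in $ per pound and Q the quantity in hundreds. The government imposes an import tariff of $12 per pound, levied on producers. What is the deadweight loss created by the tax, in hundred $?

Demand slope: (74 − 62)/(29 − 35) = -2, so Qd = 132 − 2P.
Supply slope: (91 − 67)/(38 − 30) = 3, so Qs = 3P − 23.
Before the tax: set 132 − 2P = 3P − 23 → P* = $31, Q* = 70.
With the tax collected from producers, supply shifts: Qs = 3(P − 12) − 23.
Solving gives Q = 55.6 with buyers paying $38.2 and producers receiving $26.2 (the $12 wedge).
Quantity falls by |ΔQ| = |70 − 55.6| = 14.4.
DWL = ½ · t · |ΔQ| = ½ · 12 · 14.4 = $86.4.

Deadweight loss = $86.4 hundred.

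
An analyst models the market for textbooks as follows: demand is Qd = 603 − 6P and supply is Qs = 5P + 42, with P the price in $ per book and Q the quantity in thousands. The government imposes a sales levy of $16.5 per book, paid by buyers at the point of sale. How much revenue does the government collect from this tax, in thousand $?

Without the tax, 603 − 6P = 5P + 42 gives 11P = 561, so P* = $51 and Q* = 297.
With the tax collected from buyers, demand (in seller-price terms) shifts: Qd = 603 − 6(P + 16.5).
Solving gives Q = 252 with buyers paying $58.5 and producers receiving $42 (the $16.5 wedge).
Revenue = t · Q = 16.5 · 252 = $4158.

Tax revenue = $4158 thousand.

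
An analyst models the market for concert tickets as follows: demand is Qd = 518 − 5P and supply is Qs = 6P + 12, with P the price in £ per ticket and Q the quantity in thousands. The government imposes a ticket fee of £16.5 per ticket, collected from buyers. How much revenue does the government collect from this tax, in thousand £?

Tax revenue = £4009.5 thousand.

Before the tax: set 518 − 5P = 6P + 12 → P* = £46, Q* = 288.
With the tax collected from buyers, demand (in seller-price terms) shifts: Qd = 518 − 5(P + 16.5).
New equilibrium: buyers pay £55, producers receive £38.5, Q = 243. (Wedge: Pb − Ps = 16.5.)
Revenue = t · Q = 16.5 · 243 = £4009.5.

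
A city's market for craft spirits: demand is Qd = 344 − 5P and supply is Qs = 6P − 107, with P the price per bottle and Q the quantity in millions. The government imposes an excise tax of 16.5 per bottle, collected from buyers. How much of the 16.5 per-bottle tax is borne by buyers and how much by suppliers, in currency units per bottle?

Before the tax: set 344 − 5P = 6P − 107 → P* = 41, Q* = 139.
With the tax collected from buyers, demand (in seller-price terms) shifts: Qd = 344 − 5(P + 16.5).
Solving gives Q = 94 with buyers paying 50 and suppliers receiving 33.5 (the 16.5 wedge).
Burden on buyers: 9; on suppliers: 7.5. (They sum to 16.5.)
The less price-elastic side of the market bears the larger share of a per-unit tax.

Buyers bear 9 per bottle; suppliers bear 7.5 per bottle.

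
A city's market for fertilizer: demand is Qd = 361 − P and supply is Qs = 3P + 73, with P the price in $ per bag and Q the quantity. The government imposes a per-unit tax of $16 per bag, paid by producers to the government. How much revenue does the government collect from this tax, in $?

Without the tax, 361 − P = 3P + 73 gives 4P = 288, so P* = $72 and Q* = 289.
With the tax collected from producers, supply shifts: Qs = 3(P − 16) + 73.
Solving gives Q = 277 with buyers paying $84 and producers receiving $68 (the $16 wedge).
Revenue = t · Q = 16 · 277 = $4432.

Tax revenue = $4432.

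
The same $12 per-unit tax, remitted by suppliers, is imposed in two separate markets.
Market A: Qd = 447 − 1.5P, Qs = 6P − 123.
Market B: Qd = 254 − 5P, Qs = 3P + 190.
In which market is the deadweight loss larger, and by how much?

Market B, by $48.6.

Market A: pre-tax P* = $76, Q* = 333; post-tax Q = 318.6; deadweight loss = $86.4.
Market B: pre-tax P* = $8, Q* = 214; post-tax Q = 191.5; deadweight loss = $135.
Difference: $86.4 vs $135 → market B is larger by $48.6.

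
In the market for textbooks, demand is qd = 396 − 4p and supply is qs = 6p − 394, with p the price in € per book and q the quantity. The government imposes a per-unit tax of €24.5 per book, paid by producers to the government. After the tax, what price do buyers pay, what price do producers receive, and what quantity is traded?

Buyers pay €93.7; producers receive €69.2; quantity = 21.2.

Without the tax, 396 − 4p = 6p − 394 gives 10p = 790, so p* = €79 and q* = 80.
With the tax collected from producers, supply shifts: qs = 6(p − 24.5) − 394.
Solving gives q = 21.2 with buyers paying €93.7 and producers receiving €69.2 (the €24.5 wedge).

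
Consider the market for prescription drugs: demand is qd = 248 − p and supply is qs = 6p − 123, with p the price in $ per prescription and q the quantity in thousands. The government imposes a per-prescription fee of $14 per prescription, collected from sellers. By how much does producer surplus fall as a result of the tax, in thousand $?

Producer surplus falls by $378 thousand.

Before the tax: set 248 − p = 6p − 123 → p* = $53, q* = 195.
With the tax collected from sellers, supply shifts: qs = 6(p − 14) − 123.
New equilibrium: consumers pay $65, sellers receive $51, q = 183. (Wedge: pb − ps = 14.)
ΔPS is the trapezoid between Q = 183 and Q = 195 of height $2: ½ · (195 + 183) · 2 = $378.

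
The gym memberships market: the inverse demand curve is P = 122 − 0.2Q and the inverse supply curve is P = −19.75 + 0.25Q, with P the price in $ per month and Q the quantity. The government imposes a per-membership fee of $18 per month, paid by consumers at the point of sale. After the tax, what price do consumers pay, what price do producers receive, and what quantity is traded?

Consumers pay $67; producers receive $49; quantity = 275.

Rewrite in direct form: Qd = 610 − 5P and Qs = 4P + 79.
Before the tax: set 610 − 5P = 4P + 79 → P* = $59, Q* = 315.
With the tax collected from consumers, demand (in seller-price terms) shifts: Qd = 610 − 5(P + 18).
New equilibrium: consumers pay $67, producers receive $49, Q = 275. (Wedge: Pb − Ps = 18.)
The less price-elastic side of the market bears the larger share of a per-unit tax.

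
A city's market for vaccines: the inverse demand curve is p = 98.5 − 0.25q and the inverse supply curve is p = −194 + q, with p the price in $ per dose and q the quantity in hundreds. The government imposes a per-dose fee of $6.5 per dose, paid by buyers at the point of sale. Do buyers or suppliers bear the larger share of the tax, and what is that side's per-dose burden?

Suppliers bear the larger share: $5.2 per dose.

Inverting to q(p) form: qd = 394 − 4p; qs = p + 194.
Without the tax, 394 − 4p = p + 194 gives 5p = 200, so p* = $40 and q* = 234.
With the tax collected from buyers, demand (in seller-price terms) shifts: qd = 394 − 4(p + 6.5).
New equilibrium: buyers pay $41.3, suppliers receive $34.8, q = 228.8. (Wedge: pb − ps = 6.5.)
Per-dose burden: buyers $1.3, suppliers $5.2.
Suppliers take the larger share because supply is less price-elastic here (demand slope 4 vs supply slope 1).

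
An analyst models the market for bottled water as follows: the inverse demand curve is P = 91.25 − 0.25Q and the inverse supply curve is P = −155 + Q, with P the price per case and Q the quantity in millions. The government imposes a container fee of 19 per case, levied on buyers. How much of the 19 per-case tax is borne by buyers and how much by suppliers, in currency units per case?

Inverting to Q(P) form: Qd = 365 − 4P; Qs = P + 155.
Without the tax, 365 − 4P = P + 155 gives 5P = 210, so P* = 42 and Q* = 197.
With the tax collected from buyers, demand (in seller-price terms) shifts: Qd = 365 − 4(P + 19).
Solving gives Q = 181.8 with buyers paying 45.8 and suppliers receiving 26.8 (the 19 wedge).
Burden on buyers: 3.8; on suppliers: 15.2. (They sum to 19.)
The less price-elastic side of the market bears the larger share of a per-unit tax.

Buyers bear 3.8 per case; suppliers bear 15.2 per case.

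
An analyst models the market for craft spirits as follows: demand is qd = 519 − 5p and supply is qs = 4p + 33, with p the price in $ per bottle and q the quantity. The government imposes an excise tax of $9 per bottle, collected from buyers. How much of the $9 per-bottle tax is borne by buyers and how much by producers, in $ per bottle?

Buyers bear $4 per bottle; producers bear $5 per bottle.

Before the tax: set 519 − 5p = 4p + 33 → p* = $54, q* = 249.
With the tax collected from buyers, demand (in seller-price terms) shifts: qd = 519 − 5(p + 9).
New equilibrium: buyers pay $58, producers receive $49, q = 229. (Wedge: pb − ps = 9.)
Burden on buyers: $4; on producers: $5. (They sum to $9.)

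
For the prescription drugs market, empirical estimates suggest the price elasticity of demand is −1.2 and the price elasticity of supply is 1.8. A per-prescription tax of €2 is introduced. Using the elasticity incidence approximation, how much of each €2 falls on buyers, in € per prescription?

Buyers bear ≈ €1.2 per prescription.

Incidence ratio: buyers' share ≈ εs / (εs + |εd|) = 1.8 / (1.8 + 1.2) = 0.6.
So buyers bear ≈ 0.6 × €2 = €1.2; suppliers bear €0.8.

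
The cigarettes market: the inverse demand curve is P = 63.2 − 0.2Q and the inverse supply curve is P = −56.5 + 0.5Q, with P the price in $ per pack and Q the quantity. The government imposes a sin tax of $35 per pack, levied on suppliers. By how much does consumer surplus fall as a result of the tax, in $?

Inverting to Q(P) form: Qd = 316 − 5P; Qs = 2P + 113.
Before the tax: set 316 − 5P = 2P + 113 → P* = $29, Q* = 171.
With the tax collected from suppliers, supply shifts: Qs = 2(P − 35) + 113.
Solving gives Q = 121 with consumers paying $39 and suppliers receiving $4 (the $35 wedge).
ΔCS is the trapezoid between Q = 121 and Q = 171 of height $10: ½ · (171 + 121) · 10 = $1460.

Consumer surplus falls by $1460.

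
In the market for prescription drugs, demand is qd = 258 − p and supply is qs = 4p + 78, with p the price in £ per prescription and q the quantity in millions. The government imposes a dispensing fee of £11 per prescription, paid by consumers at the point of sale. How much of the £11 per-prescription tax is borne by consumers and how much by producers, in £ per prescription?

Without the tax, 258 − p = 4p + 78 gives 5p = 180, so p* = £36 and q* = 222.
With the tax collected from consumers, demand (in seller-price terms) shifts: qd = 258 − (p + 11).
Solving gives q = 213.2 with consumers paying £44.8 and producers receiving £33.8 (the £11 wedge).
Burden on consumers: £8.8; on producers: £2.2. (They sum to £11.)
The less price-elastic side of the market bears the larger share of a per-unit tax.

Consumers bear £8.8 per prescription; producers bear £2.2 per prescription.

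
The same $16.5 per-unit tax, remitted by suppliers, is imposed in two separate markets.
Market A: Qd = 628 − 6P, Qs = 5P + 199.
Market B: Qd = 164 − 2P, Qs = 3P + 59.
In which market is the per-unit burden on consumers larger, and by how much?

Market A: pre-tax P* = $39, Q* = 394; post-tax Q = 349; per-unit burden on consumers = $7.5.
Market B: pre-tax P* = $21, Q* = 122; post-tax Q = 102.2; per-unit burden on consumers = $9.9.
Difference: $7.5 vs $9.9 → market B is larger by $2.4.

Market B, by $2.4.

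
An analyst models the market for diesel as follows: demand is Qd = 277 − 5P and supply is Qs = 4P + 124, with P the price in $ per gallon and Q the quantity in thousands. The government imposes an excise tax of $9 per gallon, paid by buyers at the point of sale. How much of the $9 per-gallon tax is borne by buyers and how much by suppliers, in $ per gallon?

Without the tax, 277 − 5P = 4P + 124 gives 9P = 153, so P* = $17 and Q* = 192.
With the tax collected from buyers, demand (in seller-price terms) shifts: Qd = 277 − 5(P + 9).
New equilibrium: buyers pay $21, suppliers receive $12, Q = 172. (Wedge: Pb − Ps = 9.)
Burden on buyers: $4; on suppliers: $5. (They sum to $9.)
The less price-elastic side of the market bears the larger share of a per-unit tax.

Buyers bear $4 per gallon; suppliers bear $5 per gallon.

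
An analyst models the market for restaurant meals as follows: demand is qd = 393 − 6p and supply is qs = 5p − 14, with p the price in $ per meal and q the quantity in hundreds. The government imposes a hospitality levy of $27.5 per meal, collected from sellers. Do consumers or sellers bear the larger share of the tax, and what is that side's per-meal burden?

Before the tax: set 393 − 6p = 5p − 14 → p* = $37, q* = 171.
With the tax collected from sellers, supply shifts: qs = 5(p − 27.5) − 14.
New equilibrium: consumers pay $49.5, sellers receive $22, q = 96. (Wedge: pb − ps = 27.5.)
Per-meal burden: consumers $12.5, sellers $15.
Sellers take the larger share because supply is less price-elastic here (demand slope 6 vs supply slope 5).

Sellers bear the larger share: $15 per meal.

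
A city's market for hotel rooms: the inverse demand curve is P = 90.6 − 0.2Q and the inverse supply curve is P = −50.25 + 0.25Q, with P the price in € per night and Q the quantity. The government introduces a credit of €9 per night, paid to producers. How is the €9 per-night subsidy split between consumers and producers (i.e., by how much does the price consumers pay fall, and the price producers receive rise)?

Consumers gain €4 per night; producers gain €5 per night.

Rewrite in direct form: Qd = 453 − 5P and Qs = 4P + 201.
Without the subsidy, 453 − 5P = 4P + 201 gives 9P = 252, so P* = €28 and Q* = 313.
With a per-unit subsidy paid to producers, each receives P + 9 per unit sold, so supply becomes Qs = 4(P + 9) + 201.
Solving gives Q = 333 with consumers paying €24 and producers receiving €33 (the €9 wedge).
Gain to consumers: €4; to producers: €5. (They sum to €9.)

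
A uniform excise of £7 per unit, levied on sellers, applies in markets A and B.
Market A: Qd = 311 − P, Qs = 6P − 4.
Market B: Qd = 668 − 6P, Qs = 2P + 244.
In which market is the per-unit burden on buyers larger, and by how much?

Market A, by £4.25.

Market A: pre-tax P* = £45, Q* = 266; post-tax Q = 260; per-unit burden on buyers = £6.
Market B: pre-tax P* = £53, Q* = 350; post-tax Q = 339.5; per-unit burden on buyers = £1.75.
Difference: £6 vs £1.75 → market A is larger by £4.25.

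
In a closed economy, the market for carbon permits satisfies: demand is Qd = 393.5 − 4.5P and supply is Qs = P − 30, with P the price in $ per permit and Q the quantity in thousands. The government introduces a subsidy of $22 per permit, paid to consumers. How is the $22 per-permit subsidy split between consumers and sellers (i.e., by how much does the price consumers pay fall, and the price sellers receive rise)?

Consumers gain $4 per permit; sellers gain $18 per permit.

Before the subsidy: set 393.5 − 4.5P = P − 30 → P* = $77, Q* = 47.
With a per-unit subsidy paid to consumers, each effectively pays P − 22, so demand becomes Qd = 393.5 − 4.5(P − 22).
Solving gives Q = 65 with consumers paying $73 and sellers receiving $95 (the $22 wedge).
Gain to consumers: $4; to sellers: $18. (They sum to $22.)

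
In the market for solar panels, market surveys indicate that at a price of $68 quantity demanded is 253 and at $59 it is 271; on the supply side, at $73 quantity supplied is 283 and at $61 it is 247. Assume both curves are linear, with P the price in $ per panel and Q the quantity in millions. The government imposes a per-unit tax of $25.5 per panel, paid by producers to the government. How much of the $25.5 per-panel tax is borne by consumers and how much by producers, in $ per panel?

Demand slope: (271 − 253)/(59 − 68) = -2, so Qd = 389 − 2P.
Supply slope: (247 − 283)/(61 − 73) = 3, so Qs = 3P + 64.
Without the tax, 389 − 2P = 3P + 64 gives 5P = 325, so P* = $65 and Q* = 259.
With the tax collected from producers, supply shifts: Qs = 3(P − 25.5) + 64.
Solving gives Q = 228.4 with consumers paying $80.3 and producers receiving $54.8 (the $25.5 wedge).
Burden on consumers: $15.3; on producers: $10.2. (They sum to $25.5.)

Consumers bear $15.3 per panel; producers bear $10.2 per panel.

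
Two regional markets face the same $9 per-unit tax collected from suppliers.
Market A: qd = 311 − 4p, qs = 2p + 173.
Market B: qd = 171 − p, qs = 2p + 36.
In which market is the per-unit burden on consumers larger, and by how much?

Market B, by $3.

Market A: pre-tax p* = $23, q* = 219; post-tax q = 207; per-unit burden on consumers = $3.
Market B: pre-tax p* = $45, q* = 126; post-tax q = 120; per-unit burden on consumers = $6.
Difference: $3 vs $6 → market B is larger by $3.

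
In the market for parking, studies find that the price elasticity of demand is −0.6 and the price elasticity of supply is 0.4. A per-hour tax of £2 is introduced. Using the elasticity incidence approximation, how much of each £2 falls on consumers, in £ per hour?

Incidence ratio: consumers' share ≈ εs / (εs + |εd|) = 0.4 / (0.4 + 0.6) = 0.4.
So consumers bear ≈ 0.4 × £2 = £0.8; sellers bear £1.2.

Consumers bear ≈ £0.8 per hour.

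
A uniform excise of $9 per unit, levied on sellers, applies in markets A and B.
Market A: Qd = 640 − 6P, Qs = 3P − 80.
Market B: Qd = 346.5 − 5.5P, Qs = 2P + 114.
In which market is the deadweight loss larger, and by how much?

Market A, by $21.6.

Market A: pre-tax P* = $80, Q* = 160; post-tax Q = 142; deadweight loss = $81.
Market B: pre-tax P* = $31, Q* = 176; post-tax Q = 162.8; deadweight loss = $59.4.
Difference: $81 vs $59.4 → market A is larger by $21.6.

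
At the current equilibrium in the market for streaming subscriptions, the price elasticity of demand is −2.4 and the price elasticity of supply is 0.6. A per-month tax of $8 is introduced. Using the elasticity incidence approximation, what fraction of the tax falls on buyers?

Buyers' share ≈ 0.2.

Incidence ratio: buyers' share ≈ εs / (εs + |εd|) = 0.6 / (0.6 + 2.4) = 0.2.
Supply is the less elastic side, so buyers bear the smaller share.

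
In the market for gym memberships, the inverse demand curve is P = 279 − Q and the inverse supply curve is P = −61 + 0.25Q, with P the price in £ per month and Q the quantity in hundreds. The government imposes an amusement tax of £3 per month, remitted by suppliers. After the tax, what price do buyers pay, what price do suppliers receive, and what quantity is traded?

Buyers pay £9.4; suppliers receive £6.4; quantity = 269.6.

Rewrite in direct form: Qd = 279 − P and Qs = 4P + 244.
Without the tax, 279 − P = 4P + 244 gives 5P = 35, so P* = £7 and Q* = 272.
With the tax collected from suppliers, supply shifts: Qs = 4(P − 3) + 244.
New equilibrium: buyers pay £9.4, suppliers receive £6.4, Q = 269.6. (Wedge: Pb − Ps = 3.)
The less price-elastic side of the market bears the larger share of a per-unit tax.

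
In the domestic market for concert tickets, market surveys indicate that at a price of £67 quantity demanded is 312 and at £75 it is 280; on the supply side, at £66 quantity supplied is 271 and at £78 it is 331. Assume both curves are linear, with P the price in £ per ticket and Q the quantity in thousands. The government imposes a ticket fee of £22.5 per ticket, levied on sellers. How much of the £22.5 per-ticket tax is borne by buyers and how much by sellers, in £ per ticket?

Buyers bear £12.5 per ticket; sellers bear £10 per ticket.

Demand slope: (280 − 312)/(75 − 67) = -4, so Qd = 580 − 4P.
Supply slope: (331 − 271)/(78 − 66) = 5, so Qs = 5P − 59.
Before the tax: set 580 − 4P = 5P − 59 → P* = £71, Q* = 296.
With the tax collected from sellers, supply shifts: Qs = 5(P − 22.5) − 59.
New equilibrium: buyers pay £83.5, sellers receive £61, Q = 246. (Wedge: Pb − Ps = 22.5.)
Burden on buyers: £12.5; on sellers: £10. (They sum to £22.5.)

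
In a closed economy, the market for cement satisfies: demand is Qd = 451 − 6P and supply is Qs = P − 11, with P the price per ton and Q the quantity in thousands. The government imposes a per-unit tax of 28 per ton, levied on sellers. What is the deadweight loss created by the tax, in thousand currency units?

Without the tax, 451 − 6P = P − 11 gives 7P = 462, so P* = 66 and Q* = 55.
With the tax collected from sellers, supply shifts: Qs = (P − 28) − 11.
Solving gives Q = 31 with consumers paying 70 and sellers receiving 42 (the 28 wedge).
Quantity falls by |ΔQ| = |55 − 31| = 24.
DWL = ½ · t · |ΔQ| = ½ · 28 · 24 = 336.

Deadweight loss = 336 thousand.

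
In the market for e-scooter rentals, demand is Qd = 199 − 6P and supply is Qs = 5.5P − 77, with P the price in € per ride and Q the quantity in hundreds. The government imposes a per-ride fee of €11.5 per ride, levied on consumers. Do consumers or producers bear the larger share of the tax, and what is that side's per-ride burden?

Producers bear the larger share: €6 per ride.

Before the tax: set 199 − 6P = 5.5P − 77 → P* = €24, Q* = 55.
With the tax collected from consumers, demand (in seller-price terms) shifts: Qd = 199 − 6(P + 11.5).
New equilibrium: consumers pay €29.5, producers receive €18, Q = 22. (Wedge: Pb − Ps = 11.5.)
Per-ride burden: consumers €5.5, producers €6.
Producers take the larger share because supply is less price-elastic here (demand slope 6 vs supply slope 5.5).
The less price-elastic side of the market bears the larger share of a per-unit tax.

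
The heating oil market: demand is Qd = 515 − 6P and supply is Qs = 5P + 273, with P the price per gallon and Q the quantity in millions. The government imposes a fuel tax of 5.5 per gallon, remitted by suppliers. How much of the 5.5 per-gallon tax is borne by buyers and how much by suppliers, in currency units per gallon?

Without the tax, 515 − 6P = 5P + 273 gives 11P = 242, so P* = 22 and Q* = 383.
With the tax collected from suppliers, supply shifts: Qs = 5(P − 5.5) + 273.
Solving gives Q = 368 with buyers paying 24.5 and suppliers receiving 19 (the 5.5 wedge).
Burden on buyers: 2.5; on suppliers: 3. (They sum to 5.5.)
The less price-elastic side of the market bears the larger share of a per-unit tax.

Buyers bear 2.5 per gallon; suppliers bear 3 per gallon.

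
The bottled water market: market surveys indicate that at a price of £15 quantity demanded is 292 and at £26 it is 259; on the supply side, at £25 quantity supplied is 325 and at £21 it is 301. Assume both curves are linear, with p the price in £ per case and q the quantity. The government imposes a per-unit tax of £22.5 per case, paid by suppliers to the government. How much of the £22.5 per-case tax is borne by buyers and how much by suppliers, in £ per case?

Buyers bear £15 per case; suppliers bear £7.5 per case.

Demand slope: (259 − 292)/(26 − 15) = -3, so qd = 337 − 3p.
Supply slope: (301 − 325)/(21 − 25) = 6, so qs = 6p + 175.
Before the tax: set 337 − 3p = 6p + 175 → p* = £18, q* = 283.
With the tax collected from suppliers, supply shifts: qs = 6(p − 22.5) + 175.
Solving gives q = 238 with buyers paying £33 and suppliers receiving £10.5 (the £22.5 wedge).
Burden on buyers: £15; on suppliers: £7.5. (They sum to £22.5.)
The less price-elastic side of the market bears the larger share of a per-unit tax.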